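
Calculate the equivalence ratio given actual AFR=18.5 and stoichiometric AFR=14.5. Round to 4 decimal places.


phi = AFR_stoich / AFR_actual
phi = 14.5 / 18.5 = 0.7838


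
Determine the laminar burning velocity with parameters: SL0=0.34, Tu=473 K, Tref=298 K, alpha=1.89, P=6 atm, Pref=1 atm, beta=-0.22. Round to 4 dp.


SL = SL0 * (Tu/Tref)^alpha * (P/Pref)^beta
T ratio = 473/298 = 1.58724832
(T ratio)^alpha = 1.58724832^1.89 = 2.394522
(P/Pref)^beta = 6^(-0.22) = 0.674228
SL = 0.34 * 2.394522 * 0.674228 = 0.5489 m/s


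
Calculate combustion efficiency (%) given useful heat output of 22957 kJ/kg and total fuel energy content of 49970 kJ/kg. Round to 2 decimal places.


Efficiency = (Q_useful / Q_fuel) * 100
Efficiency = (22957 / 49970) * 100
Efficiency = 0.4594 * 100 = 45.94%


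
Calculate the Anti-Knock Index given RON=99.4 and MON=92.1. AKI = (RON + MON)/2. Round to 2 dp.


AKI = (RON + MON) / 2
AKI = (99.4 + 92.1) / 2
AKI = 191.5 / 2 = 95.75


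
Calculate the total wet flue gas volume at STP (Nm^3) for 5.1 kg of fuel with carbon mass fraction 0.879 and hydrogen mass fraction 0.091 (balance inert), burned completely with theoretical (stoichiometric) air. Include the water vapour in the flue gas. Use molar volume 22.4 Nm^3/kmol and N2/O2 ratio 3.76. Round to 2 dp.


Per kg fuel: CO2 = (C/12 kmol)*22.4 = (0.879/12)*22.4 = 1.64080 Nm^3
Per kg fuel: H2O = (H/2 kmol)*22.4 = (0.091/2)*22.4 = 1.01920 Nm^3
O2 needed per kg fuel = C/12 + H/4 = 0.879/12 + 0.091/4 = 0.09600000 kmol
Per kg fuel: N2 = O2*3.76*22.4 = 0.09600000*3.76*22.4 = 8.08550 Nm^3
Total per kg = 1.64080 + 1.01920 + 8.08550 = 10.74550 Nm^3
Total = 10.74550 * 5.1 = 54.80 Nm^3


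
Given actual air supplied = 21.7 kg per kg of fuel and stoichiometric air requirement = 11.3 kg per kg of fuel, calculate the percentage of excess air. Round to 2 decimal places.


Excess air = actual - stoichiometric = 21.7 - 11.3 = 10.40 kg/kg fuel
Excess air % = (excess / stoich) * 100 = (10.40 / 11.3) * 100 = 92.04%


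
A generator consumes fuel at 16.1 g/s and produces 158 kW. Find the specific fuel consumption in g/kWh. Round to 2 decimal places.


SFC = (mf / BP) * 3600
Rate = 16.1 / 158 = 0.101899 g/(s*kW)
SFC = 0.101899 * 3600 = 366.84 g/kWh


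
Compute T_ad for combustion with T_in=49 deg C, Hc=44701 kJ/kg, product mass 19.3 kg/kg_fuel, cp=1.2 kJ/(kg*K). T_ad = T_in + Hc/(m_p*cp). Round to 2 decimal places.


T_ad = T_in + Hc / (m_p * cp)
Denominator = 19.3 * 1.2 = 23.1600
Temperature rise = 44701 / 23.1600 = 1930.09 K
T_ad = 49 + 1930.09 = 1979.09 deg C


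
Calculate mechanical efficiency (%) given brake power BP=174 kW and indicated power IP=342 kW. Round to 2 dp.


eta_mech = (BP / IP) * 100
Ratio = 174 / 342 = 0.5088
eta_mech = 0.5088 * 100 = 50.88%


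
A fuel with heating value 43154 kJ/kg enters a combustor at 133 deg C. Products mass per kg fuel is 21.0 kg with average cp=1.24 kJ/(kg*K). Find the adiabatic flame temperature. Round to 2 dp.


T_ad = T_in + Hc / (m_p * cp)
Denominator = 21.0 * 1.24 = 26.0400
Temperature rise = 43154 / 26.0400 = 1657.22 K
T_ad = 133 + 1657.22 = 1790.22 deg C


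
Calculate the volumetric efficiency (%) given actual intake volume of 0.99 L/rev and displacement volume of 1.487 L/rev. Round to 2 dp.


eta_v = (V_actual / V_disp) * 100
Ratio = 0.99 / 1.487 = 0.6658
eta_v = 0.6658 * 100 = 66.58%


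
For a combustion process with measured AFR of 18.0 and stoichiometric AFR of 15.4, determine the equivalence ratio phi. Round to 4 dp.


phi = AFR_stoich / AFR_actual
phi = 15.4 / 18.0 = 0.8556


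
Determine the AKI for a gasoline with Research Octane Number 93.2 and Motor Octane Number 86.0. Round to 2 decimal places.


AKI = (RON + MON) / 2
AKI = (93.2 + 86.0) / 2
AKI = 179.2 / 2 = 89.60


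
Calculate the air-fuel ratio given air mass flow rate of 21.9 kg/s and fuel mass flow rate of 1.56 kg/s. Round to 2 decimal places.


AFR = m_air / m_fuel
AFR = 21.9 / 1.56 = 14.04


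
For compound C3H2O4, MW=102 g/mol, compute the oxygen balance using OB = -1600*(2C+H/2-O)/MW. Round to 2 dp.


OB = -1600 * (2C + H/2 - O) / MW
Inner = 2*3 + 2/2 - 4 = 3.00
OB = -1600 * 3.00 / 102 = -47.06%


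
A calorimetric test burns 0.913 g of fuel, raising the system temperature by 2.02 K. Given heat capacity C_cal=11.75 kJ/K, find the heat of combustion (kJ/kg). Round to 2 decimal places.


Hc = C_cal * delta_T / m_fuel
Q_released = 11.75 * 2.02 = 23.7350 kJ
m_fuel = 0.913 g = 0.913/1000 kg = 0.000913 kg
Hc = 23.7350 / 0.000913 = 25996.71 kJ/kg


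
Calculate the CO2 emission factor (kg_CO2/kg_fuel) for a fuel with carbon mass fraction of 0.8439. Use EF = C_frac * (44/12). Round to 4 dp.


EF = C_frac * (M_CO2 / M_C)
EF = 0.8439 * (44/12)
EF = 0.8439 * 3.666667 = 3.0943 kg_CO2/kg_fuel


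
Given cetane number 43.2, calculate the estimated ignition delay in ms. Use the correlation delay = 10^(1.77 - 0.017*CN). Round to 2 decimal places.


delay = 10^(1.77 - 0.017*CN)
Exponent = 1.77 - 0.017*43.2 = 1.0356
delay = 10^1.0356 = 10.85 ms


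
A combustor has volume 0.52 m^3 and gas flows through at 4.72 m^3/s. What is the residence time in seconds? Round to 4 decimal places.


tau = V / Q_flow
tau = 0.52 / 4.72 = 0.1102 s


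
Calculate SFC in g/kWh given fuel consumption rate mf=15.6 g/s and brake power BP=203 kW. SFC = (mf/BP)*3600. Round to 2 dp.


SFC = (mf / BP) * 3600
Rate = 15.6 / 203 = 0.076847 g/(s*kW)
SFC = 0.076847 * 3600 = 276.65 g/kWh


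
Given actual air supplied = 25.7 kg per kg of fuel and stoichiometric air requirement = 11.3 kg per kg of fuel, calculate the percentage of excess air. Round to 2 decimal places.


Excess air = actual - stoichiometric = 25.7 - 11.3 = 14.40 kg/kg fuel
Excess air % = (excess / stoich) * 100 = (14.40 / 11.3) * 100 = 127.43%


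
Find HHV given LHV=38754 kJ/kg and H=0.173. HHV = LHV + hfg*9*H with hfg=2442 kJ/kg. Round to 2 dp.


HHV = LHV + hfg * 9 * H
Water addition = 2442 * 9 * 0.173 = 3802.194 kJ/kg
HHV = 38754 + 3802.194 = 42556.19 kJ/kg


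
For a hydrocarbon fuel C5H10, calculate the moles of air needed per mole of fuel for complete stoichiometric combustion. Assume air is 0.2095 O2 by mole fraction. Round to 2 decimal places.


Balanced combustion: C5H10 + 7.5 O2 -> 5 CO2 + 5 H2O
O2 needed = C + H/4 = 5 + 10/4 = 7.50 moles
Air moles = O2 / 0.2095 = 7.50 / 0.2095 = 35.80 moles air


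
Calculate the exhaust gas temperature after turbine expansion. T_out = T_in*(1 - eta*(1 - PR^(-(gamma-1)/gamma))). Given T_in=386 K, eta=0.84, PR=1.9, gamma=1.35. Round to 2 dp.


T_out = T_in * (1 - eta * (1 - PR^(-(gamma-1)/gamma)))
Exponent = -(1.35-1)/1.35 = -0.25925926
PR^exp = 1.9^(-0.25925926) = 0.84670193
Factor = 1 - 0.84*(1 - 0.84670193) = 0.87122962
T_out = 386 * 0.87122962 = 336.29 K


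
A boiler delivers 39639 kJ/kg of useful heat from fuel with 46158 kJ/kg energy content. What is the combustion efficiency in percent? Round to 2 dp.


Efficiency = (Q_useful / Q_fuel) * 100
Efficiency = (39639 / 46158) * 100
Efficiency = 0.8588 * 100 = 85.88%


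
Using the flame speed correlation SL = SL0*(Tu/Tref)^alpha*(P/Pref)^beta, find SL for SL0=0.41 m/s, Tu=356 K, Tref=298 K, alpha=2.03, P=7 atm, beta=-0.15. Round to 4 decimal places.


SL = SL0 * (Tu/Tref)^alpha * (P/Pref)^beta
T ratio = 356/298 = 1.19463087
(T ratio)^alpha = 1.19463087^2.03 = 1.434777
(P/Pref)^beta = 7^(-0.15) = 0.746853
SL = 0.41 * 1.434777 * 0.746853 = 0.4393 m/s


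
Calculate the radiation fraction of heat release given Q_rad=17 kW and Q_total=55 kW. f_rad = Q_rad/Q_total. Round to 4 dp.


f_rad = Q_rad / Q_total
f_rad = 17 / 55 = 0.3091


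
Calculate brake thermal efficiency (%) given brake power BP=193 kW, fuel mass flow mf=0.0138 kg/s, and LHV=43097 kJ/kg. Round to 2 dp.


eta_BTE = (BP / (mf * LHV)) * 100
Denominator = 0.0138 * 43097 = 594.7386 kW
eta_BTE = (193 / 594.7386) * 100 = 32.45%


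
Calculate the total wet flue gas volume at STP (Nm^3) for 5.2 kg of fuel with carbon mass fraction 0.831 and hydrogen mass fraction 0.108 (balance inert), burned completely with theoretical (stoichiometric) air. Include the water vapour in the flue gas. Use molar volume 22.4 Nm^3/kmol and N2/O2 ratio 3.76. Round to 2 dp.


Per kg fuel: CO2 = (C/12 kmol)*22.4 = (0.831/12)*22.4 = 1.55120 Nm^3
Per kg fuel: H2O = (H/2 kmol)*22.4 = (0.108/2)*22.4 = 1.20960 Nm^3
O2 needed per kg fuel = C/12 + H/4 = 0.831/12 + 0.108/4 = 0.09625000 kmol
Per kg fuel: N2 = O2*3.76*22.4 = 0.09625000*3.76*22.4 = 8.10656 Nm^3
Total per kg = 1.55120 + 1.20960 + 8.10656 = 10.86736 Nm^3
Total = 10.86736 * 5.2 = 56.51 Nm^3


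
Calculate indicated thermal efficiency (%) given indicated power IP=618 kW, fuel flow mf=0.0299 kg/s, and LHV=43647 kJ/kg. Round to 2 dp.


eta_ith = (IP / (mf * LHV)) * 100
Denominator = 0.0299 * 43647 = 1305.0453 kW
eta_ith = (618 / 1305.0453) * 100 = 47.35%


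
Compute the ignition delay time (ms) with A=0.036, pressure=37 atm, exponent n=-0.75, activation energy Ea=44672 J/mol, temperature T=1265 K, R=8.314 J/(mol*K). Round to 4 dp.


tau = A * P^n * exp(Ea/(R*T))
P^n = 37^(-0.75) = 0.06665745
Ea/(R*T) = 44672/(8.314*1265) = 4.247514
exp(Ea/(R*T)) = 69.931369
tau = 0.036 * 0.06665745 * 69.931369 = 0.1678 ms


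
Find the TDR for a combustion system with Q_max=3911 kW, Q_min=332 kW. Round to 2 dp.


TDR = Q_max / Q_min
TDR = 3911 / 332 = 11.78


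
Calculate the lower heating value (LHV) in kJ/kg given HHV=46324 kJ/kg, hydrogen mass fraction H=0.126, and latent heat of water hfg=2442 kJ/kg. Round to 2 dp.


LHV = HHV - hfg * 9 * H
Water correction = 2442 * 9 * 0.126 = 2769.228 kJ/kg
LHV = 46324 - 2769.228 = 43554.77 kJ/kg


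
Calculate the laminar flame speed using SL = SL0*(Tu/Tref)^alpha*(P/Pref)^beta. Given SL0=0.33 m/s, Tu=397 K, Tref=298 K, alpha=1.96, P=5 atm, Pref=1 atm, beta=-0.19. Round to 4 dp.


SL = SL0 * (Tu/Tref)^alpha * (P/Pref)^beta
T ratio = 397/298 = 1.33221477
(T ratio)^alpha = 1.33221477^1.96 = 1.754549
(P/Pref)^beta = 5^(-0.19) = 0.736539
SL = 0.33 * 1.754549 * 0.736539 = 0.4265 m/s


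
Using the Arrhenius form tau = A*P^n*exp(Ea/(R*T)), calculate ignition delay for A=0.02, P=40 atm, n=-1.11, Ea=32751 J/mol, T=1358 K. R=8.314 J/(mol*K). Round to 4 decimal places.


tau = A * P^n * exp(Ea/(R*T))
P^n = 40^(-1.11) = 0.01666147
Ea/(R*T) = 32751/(8.314*1358) = 2.900780
exp(Ea/(R*T)) = 18.188325
tau = 0.02 * 0.01666147 * 18.188325 = 0.0061 ms


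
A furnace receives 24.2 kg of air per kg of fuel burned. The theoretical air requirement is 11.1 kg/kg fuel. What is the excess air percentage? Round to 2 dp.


Excess air = actual - stoichiometric = 24.2 - 11.1 = 13.10 kg/kg fuel
Excess air % = (excess / stoich) * 100 = (13.10 / 11.1) * 100 = 118.02%


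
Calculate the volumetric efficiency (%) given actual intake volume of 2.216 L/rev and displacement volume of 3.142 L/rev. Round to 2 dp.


eta_v = (V_actual / V_disp) * 100
Ratio = 2.216 / 3.142 = 0.7053
eta_v = 0.7053 * 100 = 70.53%


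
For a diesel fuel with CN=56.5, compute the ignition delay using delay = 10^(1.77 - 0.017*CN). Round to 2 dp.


delay = 10^(1.77 - 0.017*CN)
Exponent = 1.77 - 0.017*56.5 = 0.8095
delay = 10^0.8095 = 6.45 ms


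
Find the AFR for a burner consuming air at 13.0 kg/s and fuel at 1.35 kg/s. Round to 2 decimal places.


AFR = m_air / m_fuel
AFR = 13.0 / 1.35 = 9.63


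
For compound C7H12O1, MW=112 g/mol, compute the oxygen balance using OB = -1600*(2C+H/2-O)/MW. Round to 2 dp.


OB = -1600 * (2C + H/2 - O) / MW
Inner = 2*7 + 12/2 - 1 = 19.00
OB = -1600 * 19.00 / 112 = -271.43%


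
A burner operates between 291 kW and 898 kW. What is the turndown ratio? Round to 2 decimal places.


TDR = Q_max / Q_min
TDR = 898 / 291 = 3.09


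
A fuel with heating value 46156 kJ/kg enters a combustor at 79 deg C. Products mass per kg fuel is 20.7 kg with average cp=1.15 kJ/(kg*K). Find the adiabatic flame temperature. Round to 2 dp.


T_ad = T_in + Hc / (m_p * cp)
Denominator = 20.7 * 1.15 = 23.8050
Temperature rise = 46156 / 23.8050 = 1938.92 K
T_ad = 79 + 1938.92 = 2017.92 deg C


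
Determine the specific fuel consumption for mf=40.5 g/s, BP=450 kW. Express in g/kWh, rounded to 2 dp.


SFC = (mf / BP) * 3600
Rate = 40.5 / 450 = 0.090000 g/(s*kW)
SFC = 0.090000 * 3600 = 324.00 g/kWh


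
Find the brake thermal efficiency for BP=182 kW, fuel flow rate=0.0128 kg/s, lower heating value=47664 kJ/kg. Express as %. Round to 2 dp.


eta_BTE = (BP / (mf * LHV)) * 100
Denominator = 0.0128 * 47664 = 610.0992 kW
eta_BTE = (182 / 610.0992) * 100 = 29.83%


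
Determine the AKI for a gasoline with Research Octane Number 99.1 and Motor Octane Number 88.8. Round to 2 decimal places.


AKI = (RON + MON) / 2
AKI = (99.1 + 88.8) / 2
AKI = 187.9 / 2 = 93.95


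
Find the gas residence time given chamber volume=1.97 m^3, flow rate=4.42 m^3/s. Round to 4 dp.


tau = V / Q_flow
tau = 1.97 / 4.42 = 0.4457 s


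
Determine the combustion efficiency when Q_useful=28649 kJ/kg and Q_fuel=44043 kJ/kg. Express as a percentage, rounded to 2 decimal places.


Efficiency = (Q_useful / Q_fuel) * 100
Efficiency = (28649 / 44043) * 100
Efficiency = 0.6505 * 100 = 65.05%


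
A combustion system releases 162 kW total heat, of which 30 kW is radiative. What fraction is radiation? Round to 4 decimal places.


f_rad = Q_rad / Q_total
f_rad = 30 / 162 = 0.1852


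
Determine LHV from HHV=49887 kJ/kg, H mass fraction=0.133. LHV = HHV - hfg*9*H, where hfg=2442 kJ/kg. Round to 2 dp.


LHV = HHV - hfg * 9 * H
Water correction = 2442 * 9 * 0.133 = 2923.074 kJ/kg
LHV = 49887 - 2923.074 = 46963.93 kJ/kg


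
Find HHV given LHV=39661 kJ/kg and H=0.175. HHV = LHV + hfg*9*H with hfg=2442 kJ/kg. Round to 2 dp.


HHV = LHV + hfg * 9 * H
Water addition = 2442 * 9 * 0.175 = 3846.150 kJ/kg
HHV = 39661 + 3846.150 = 43507.15 kJ/kg


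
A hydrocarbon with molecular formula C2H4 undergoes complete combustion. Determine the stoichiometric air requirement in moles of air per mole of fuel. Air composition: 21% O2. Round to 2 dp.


Balanced combustion: C2H4 + 3 O2 -> 2 CO2 + 2 H2O
O2 needed = C + H/4 = 2 + 4/4 = 3.00 moles
Air moles = O2 / 0.21 = 3.00 / 0.21 = 14.29 moles air


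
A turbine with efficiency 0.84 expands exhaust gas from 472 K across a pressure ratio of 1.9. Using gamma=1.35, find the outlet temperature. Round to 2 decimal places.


T_out = T_in * (1 - eta * (1 - PR^(-(gamma-1)/gamma)))
Exponent = -(1.35-1)/1.35 = -0.25925926
PR^exp = 1.9^(-0.25925926) = 0.84670193
Factor = 1 - 0.84*(1 - 0.84670193) = 0.87122962
T_out = 472 * 0.87122962 = 411.22 K


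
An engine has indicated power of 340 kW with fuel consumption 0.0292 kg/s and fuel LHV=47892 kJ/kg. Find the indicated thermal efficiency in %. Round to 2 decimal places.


eta_ith = (IP / (mf * LHV)) * 100
Denominator = 0.0292 * 47892 = 1398.4464 kW
eta_ith = (340 / 1398.4464) * 100 = 24.31%


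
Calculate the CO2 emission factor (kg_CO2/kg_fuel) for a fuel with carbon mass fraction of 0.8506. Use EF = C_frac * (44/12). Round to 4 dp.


EF = C_frac * (M_CO2 / M_C)
EF = 0.8506 * (44/12)
EF = 0.8506 * 3.666667 = 3.1189 kg_CO2/kg_fuel


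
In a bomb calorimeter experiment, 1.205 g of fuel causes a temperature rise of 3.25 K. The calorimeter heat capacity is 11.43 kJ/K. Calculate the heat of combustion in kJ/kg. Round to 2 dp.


Hc = C_cal * delta_T / m_fuel
Q_released = 11.43 * 3.25 = 37.1475 kJ
m_fuel = 1.205 g = 1.205/1000 kg = 0.001205 kg
Hc = 37.1475 / 0.001205 = 30827.80 kJ/kg


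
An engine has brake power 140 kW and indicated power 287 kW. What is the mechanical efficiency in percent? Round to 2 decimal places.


eta_mech = (BP / IP) * 100
Ratio = 140 / 287 = 0.4878
eta_mech = 0.4878 * 100 = 48.78%


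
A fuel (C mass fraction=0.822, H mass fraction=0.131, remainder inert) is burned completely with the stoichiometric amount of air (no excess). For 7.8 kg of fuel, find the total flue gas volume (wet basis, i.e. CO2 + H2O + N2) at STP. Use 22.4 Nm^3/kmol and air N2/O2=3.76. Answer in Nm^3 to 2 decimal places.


Per kg fuel: CO2 = (C/12 kmol)*22.4 = (0.822/12)*22.4 = 1.53440 Nm^3
Per kg fuel: H2O = (H/2 kmol)*22.4 = (0.131/2)*22.4 = 1.46720 Nm^3
O2 needed per kg fuel = C/12 + H/4 = 0.822/12 + 0.131/4 = 0.10125000 kmol
Per kg fuel: N2 = O2*3.76*22.4 = 0.10125000*3.76*22.4 = 8.52768 Nm^3
Total per kg = 1.53440 + 1.46720 + 8.52768 = 11.52928 Nm^3
Total = 11.52928 * 7.8 = 89.93 Nm^3


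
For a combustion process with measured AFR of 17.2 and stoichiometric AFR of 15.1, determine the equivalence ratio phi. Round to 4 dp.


phi = AFR_stoich / AFR_actual
phi = 15.1 / 17.2 = 0.8779


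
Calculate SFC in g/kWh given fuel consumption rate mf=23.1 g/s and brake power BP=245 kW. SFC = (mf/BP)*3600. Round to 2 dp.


SFC = (mf / BP) * 3600
Rate = 23.1 / 245 = 0.094286 g/(s*kW)
SFC = 0.094286 * 3600 = 339.43 g/kWh


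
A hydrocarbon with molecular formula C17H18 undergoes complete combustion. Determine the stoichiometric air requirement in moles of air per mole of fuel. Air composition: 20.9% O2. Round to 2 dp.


Balanced combustion: C17H18 + 21.5 O2 -> 17 CO2 + 9 H2O
O2 needed = C + H/4 = 17 + 18/4 = 21.50 moles
Air moles = O2 / 0.209 = 21.50 / 0.209 = 102.87 moles air


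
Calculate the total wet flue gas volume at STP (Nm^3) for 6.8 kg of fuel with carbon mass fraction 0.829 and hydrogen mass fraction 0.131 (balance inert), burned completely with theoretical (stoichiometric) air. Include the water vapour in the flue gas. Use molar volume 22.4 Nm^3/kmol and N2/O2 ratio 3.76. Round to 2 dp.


Per kg fuel: CO2 = (C/12 kmol)*22.4 = (0.829/12)*22.4 = 1.54747 Nm^3
Per kg fuel: H2O = (H/2 kmol)*22.4 = (0.131/2)*22.4 = 1.46720 Nm^3
O2 needed per kg fuel = C/12 + H/4 = 0.829/12 + 0.131/4 = 0.10183333 kmol
Per kg fuel: N2 = O2*3.76*22.4 = 0.10183333*3.76*22.4 = 8.57681 Nm^3
Total per kg = 1.54747 + 1.46720 + 8.57681 = 11.59148 Nm^3
Total = 11.59148 * 6.8 = 78.82 Nm^3


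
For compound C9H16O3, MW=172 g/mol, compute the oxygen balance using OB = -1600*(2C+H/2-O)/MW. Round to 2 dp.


OB = -1600 * (2C + H/2 - O) / MW
Inner = 2*9 + 16/2 - 3 = 23.00
OB = -1600 * 23.00 / 172 = -213.95%


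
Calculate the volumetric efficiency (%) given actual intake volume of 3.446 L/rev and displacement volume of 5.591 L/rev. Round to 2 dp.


eta_v = (V_actual / V_disp) * 100
Ratio = 3.446 / 5.591 = 0.6163
eta_v = 0.6163 * 100 = 61.63%


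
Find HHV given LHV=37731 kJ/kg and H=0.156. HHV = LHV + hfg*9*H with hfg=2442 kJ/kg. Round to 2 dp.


HHV = LHV + hfg * 9 * H
Water addition = 2442 * 9 * 0.156 = 3428.568 kJ/kg
HHV = 37731 + 3428.568 = 41159.57 kJ/kg


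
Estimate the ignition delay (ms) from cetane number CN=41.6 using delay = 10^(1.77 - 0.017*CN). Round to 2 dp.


delay = 10^(1.77 - 0.017*CN)
Exponent = 1.77 - 0.017*41.6 = 1.0628
delay = 10^1.0628 = 11.56 ms


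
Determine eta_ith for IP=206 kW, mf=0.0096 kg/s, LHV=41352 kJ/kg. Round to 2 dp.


eta_ith = (IP / (mf * LHV)) * 100
Denominator = 0.0096 * 41352 = 396.9792 kW
eta_ith = (206 / 396.9792) * 100 = 51.89%


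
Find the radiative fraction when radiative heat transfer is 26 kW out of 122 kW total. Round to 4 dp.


f_rad = Q_rad / Q_total
f_rad = 26 / 122 = 0.2131


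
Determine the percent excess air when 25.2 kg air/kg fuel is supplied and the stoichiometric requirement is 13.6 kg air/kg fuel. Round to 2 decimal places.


Excess air = actual - stoichiometric = 25.2 - 13.6 = 11.60 kg/kg fuel
Excess air % = (excess / stoich) * 100 = (11.60 / 13.6) * 100 = 85.29%


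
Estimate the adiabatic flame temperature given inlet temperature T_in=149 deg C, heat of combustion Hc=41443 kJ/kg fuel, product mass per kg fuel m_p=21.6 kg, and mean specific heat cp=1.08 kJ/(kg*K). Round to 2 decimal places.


T_ad = T_in + Hc / (m_p * cp)
Denominator = 21.6 * 1.08 = 23.3280
Temperature rise = 41443 / 23.3280 = 1776.53 K
T_ad = 149 + 1776.53 = 1925.53 deg C


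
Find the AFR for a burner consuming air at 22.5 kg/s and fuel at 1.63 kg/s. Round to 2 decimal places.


AFR = m_air / m_fuel
AFR = 22.5 / 1.63 = 13.80


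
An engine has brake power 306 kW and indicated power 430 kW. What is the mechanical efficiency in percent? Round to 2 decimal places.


eta_mech = (BP / IP) * 100
Ratio = 306 / 430 = 0.7116
eta_mech = 0.7116 * 100 = 71.16%


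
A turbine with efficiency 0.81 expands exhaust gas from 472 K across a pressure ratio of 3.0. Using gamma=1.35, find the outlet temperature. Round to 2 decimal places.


T_out = T_in * (1 - eta * (1 - PR^(-(gamma-1)/gamma)))
Exponent = -(1.35-1)/1.35 = -0.25925926
PR^exp = 3.0^(-0.25925926) = 0.75214556
Factor = 1 - 0.81*(1 - 0.75214556) = 0.79923790
T_out = 472 * 0.79923790 = 377.24 K


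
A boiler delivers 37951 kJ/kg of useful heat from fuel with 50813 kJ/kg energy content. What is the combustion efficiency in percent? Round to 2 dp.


Efficiency = (Q_useful / Q_fuel) * 100
Efficiency = (37951 / 50813) * 100
Efficiency = 0.7469 * 100 = 74.69%


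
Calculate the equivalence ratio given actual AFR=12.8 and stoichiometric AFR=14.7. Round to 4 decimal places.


phi = AFR_stoich / AFR_actual
phi = 14.7 / 12.8 = 1.1484


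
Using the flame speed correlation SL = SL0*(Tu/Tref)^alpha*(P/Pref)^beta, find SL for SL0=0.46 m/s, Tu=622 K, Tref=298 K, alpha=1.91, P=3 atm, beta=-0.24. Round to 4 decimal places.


SL = SL0 * (Tu/Tref)^alpha * (P/Pref)^beta
T ratio = 622/298 = 2.08724832
(T ratio)^alpha = 2.08724832^1.91 = 4.077431
(P/Pref)^beta = 3^(-0.24) = 0.768229
SL = 0.46 * 4.077431 * 0.768229 = 1.4409 m/s


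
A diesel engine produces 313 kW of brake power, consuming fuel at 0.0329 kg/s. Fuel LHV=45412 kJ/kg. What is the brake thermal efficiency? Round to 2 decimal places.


eta_BTE = (BP / (mf * LHV)) * 100
Denominator = 0.0329 * 45412 = 1494.0548 kW
eta_BTE = (313 / 1494.0548) * 100 = 20.95%


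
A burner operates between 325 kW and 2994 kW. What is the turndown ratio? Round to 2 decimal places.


TDR = Q_max / Q_min
TDR = 2994 / 325 = 9.21


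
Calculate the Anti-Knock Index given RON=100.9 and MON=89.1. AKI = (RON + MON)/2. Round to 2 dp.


AKI = (RON + MON) / 2
AKI = (100.9 + 89.1) / 2
AKI = 190.0 / 2 = 95.00


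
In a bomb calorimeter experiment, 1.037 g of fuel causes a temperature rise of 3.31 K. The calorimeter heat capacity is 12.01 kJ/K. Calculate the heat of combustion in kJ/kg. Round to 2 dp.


Hc = C_cal * delta_T / m_fuel
Q_released = 12.01 * 3.31 = 39.7531 kJ
m_fuel = 1.037 g = 1.037/1000 kg = 0.001037 kg
Hc = 39.7531 / 0.001037 = 38334.72 kJ/kg


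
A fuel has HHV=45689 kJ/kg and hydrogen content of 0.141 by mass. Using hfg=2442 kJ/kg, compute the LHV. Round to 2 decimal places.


LHV = HHV - hfg * 9 * H
Water correction = 2442 * 9 * 0.141 = 3098.898 kJ/kg
LHV = 45689 - 3098.898 = 42590.10 kJ/kg


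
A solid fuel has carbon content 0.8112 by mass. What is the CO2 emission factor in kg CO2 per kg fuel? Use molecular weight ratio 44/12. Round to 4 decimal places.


EF = C_frac * (M_CO2 / M_C)
EF = 0.8112 * (44/12)
EF = 0.8112 * 3.666667 = 2.9744 kg_CO2/kg_fuel


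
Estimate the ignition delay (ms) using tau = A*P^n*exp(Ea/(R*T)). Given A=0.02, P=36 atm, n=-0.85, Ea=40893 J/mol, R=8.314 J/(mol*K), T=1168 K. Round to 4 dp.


tau = A * P^n * exp(Ea/(R*T))
P^n = 36^(-0.85) = 0.04754916
Ea/(R*T) = 40893/(8.314*1168) = 4.211105
exp(Ea/(R*T)) = 67.431036
tau = 0.02 * 0.04754916 * 67.431036 = 0.0641 ms


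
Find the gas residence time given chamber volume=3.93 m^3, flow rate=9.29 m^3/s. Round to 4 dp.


tau = V / Q_flow
tau = 3.93 / 9.29 = 0.4230 s


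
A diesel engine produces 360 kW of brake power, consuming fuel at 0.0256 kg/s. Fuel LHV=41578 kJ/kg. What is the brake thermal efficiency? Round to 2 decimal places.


eta_BTE = (BP / (mf * LHV)) * 100
Denominator = 0.0256 * 41578 = 1064.3968 kW
eta_BTE = (360 / 1064.3968) * 100 = 33.82%


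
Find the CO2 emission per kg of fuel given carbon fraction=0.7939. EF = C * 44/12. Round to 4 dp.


EF = C_frac * (M_CO2 / M_C)
EF = 0.7939 * (44/12)
EF = 0.7939 * 3.666667 = 2.9110 kg_CO2/kg_fuel


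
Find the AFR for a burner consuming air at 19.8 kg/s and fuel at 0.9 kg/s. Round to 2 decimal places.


AFR = m_air / m_fuel
AFR = 19.8 / 0.9 = 22.00


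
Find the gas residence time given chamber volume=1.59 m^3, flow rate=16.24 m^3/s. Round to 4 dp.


tau = V / Q_flow
tau = 1.59 / 16.24 = 0.0979 s


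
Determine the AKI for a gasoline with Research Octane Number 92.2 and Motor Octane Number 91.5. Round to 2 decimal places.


AKI = (RON + MON) / 2
AKI = (92.2 + 91.5) / 2
AKI = 183.7 / 2 = 91.85


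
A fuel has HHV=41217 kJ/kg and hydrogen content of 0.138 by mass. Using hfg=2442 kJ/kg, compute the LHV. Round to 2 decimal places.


LHV = HHV - hfg * 9 * H
Water correction = 2442 * 9 * 0.138 = 3032.964 kJ/kg
LHV = 41217 - 3032.964 = 38184.04 kJ/kg


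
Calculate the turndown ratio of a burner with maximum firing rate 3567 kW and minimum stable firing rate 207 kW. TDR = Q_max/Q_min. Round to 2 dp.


TDR = Q_max / Q_min
TDR = 3567 / 207 = 17.23


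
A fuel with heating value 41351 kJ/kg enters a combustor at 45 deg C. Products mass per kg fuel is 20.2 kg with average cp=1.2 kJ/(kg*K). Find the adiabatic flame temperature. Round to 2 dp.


T_ad = T_in + Hc / (m_p * cp)
Denominator = 20.2 * 1.2 = 24.2400
Temperature rise = 41351 / 24.2400 = 1705.90 K
T_ad = 45 + 1705.90 = 1750.90 deg C


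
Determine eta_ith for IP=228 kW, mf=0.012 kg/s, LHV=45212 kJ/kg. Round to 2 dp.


eta_ith = (IP / (mf * LHV)) * 100
Denominator = 0.012 * 45212 = 542.5440 kW
eta_ith = (228 / 542.5440) * 100 = 42.02%


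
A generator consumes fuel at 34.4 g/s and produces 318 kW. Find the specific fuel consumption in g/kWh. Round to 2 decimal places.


SFC = (mf / BP) * 3600
Rate = 34.4 / 318 = 0.108176 g/(s*kW)
SFC = 0.108176 * 3600 = 389.43 g/kWh


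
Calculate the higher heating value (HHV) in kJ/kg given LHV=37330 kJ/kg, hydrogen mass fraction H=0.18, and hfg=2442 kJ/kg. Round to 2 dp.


HHV = LHV + hfg * 9 * H
Water addition = 2442 * 9 * 0.18 = 3956.040 kJ/kg
HHV = 37330 + 3956.040 = 41286.04 kJ/kg


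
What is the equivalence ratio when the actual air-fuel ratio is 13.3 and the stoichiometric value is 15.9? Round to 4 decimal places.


phi = AFR_stoich / AFR_actual
phi = 15.9 / 13.3 = 1.1955


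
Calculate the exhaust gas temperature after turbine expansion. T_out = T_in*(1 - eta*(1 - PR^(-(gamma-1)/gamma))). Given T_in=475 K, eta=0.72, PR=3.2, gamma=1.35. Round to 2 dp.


T_out = T_in * (1 - eta * (1 - PR^(-(gamma-1)/gamma)))
Exponent = -(1.35-1)/1.35 = -0.25925926
PR^exp = 3.2^(-0.25925926) = 0.73966521
Factor = 1 - 0.72*(1 - 0.73966521) = 0.81255895
T_out = 475 * 0.81255895 = 385.97 K


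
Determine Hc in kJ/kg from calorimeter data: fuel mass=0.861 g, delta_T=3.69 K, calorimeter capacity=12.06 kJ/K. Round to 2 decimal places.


Hc = C_cal * delta_T / m_fuel
Q_released = 12.06 * 3.69 = 44.5014 kJ
m_fuel = 0.861 g = 0.861/1000 kg = 0.000861 kg
Hc = 44.5014 / 0.000861 = 51685.71 kJ/kg


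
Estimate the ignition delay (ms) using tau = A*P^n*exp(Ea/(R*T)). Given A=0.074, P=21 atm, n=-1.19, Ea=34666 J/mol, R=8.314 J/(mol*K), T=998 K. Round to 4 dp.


tau = A * P^n * exp(Ea/(R*T))
P^n = 21^(-1.19) = 0.02670294
Ea/(R*T) = 34666/(8.314*998) = 4.177949
exp(Ea/(R*T)) = 65.231948
tau = 0.074 * 0.02670294 * 65.231948 = 0.1289 ms


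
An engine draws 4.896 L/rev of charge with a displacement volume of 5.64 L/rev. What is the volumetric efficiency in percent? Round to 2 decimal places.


eta_v = (V_actual / V_disp) * 100
Ratio = 4.896 / 5.64 = 0.8681
eta_v = 0.8681 * 100 = 86.81%


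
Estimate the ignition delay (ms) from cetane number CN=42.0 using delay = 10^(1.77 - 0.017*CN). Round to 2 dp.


delay = 10^(1.77 - 0.017*CN)
Exponent = 1.77 - 0.017*42.0 = 1.0560
delay = 10^1.0560 = 11.38 ms


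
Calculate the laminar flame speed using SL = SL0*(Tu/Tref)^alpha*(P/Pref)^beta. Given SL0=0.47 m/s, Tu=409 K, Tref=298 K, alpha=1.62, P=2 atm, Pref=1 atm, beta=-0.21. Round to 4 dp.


SL = SL0 * (Tu/Tref)^alpha * (P/Pref)^beta
T ratio = 409/298 = 1.37248322
(T ratio)^alpha = 1.37248322^1.62 = 1.670173
(P/Pref)^beta = 2^(-0.21) = 0.864537
SL = 0.47 * 1.670173 * 0.864537 = 0.6786 m/s


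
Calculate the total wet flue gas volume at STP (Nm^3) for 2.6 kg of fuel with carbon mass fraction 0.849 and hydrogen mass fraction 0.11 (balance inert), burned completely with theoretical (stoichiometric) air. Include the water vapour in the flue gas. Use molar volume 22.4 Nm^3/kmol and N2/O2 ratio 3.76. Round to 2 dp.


Per kg fuel: CO2 = (C/12 kmol)*22.4 = (0.849/12)*22.4 = 1.58480 Nm^3
Per kg fuel: H2O = (H/2 kmol)*22.4 = (0.11/2)*22.4 = 1.23200 Nm^3
O2 needed per kg fuel = C/12 + H/4 = 0.849/12 + 0.11/4 = 0.09825000 kmol
Per kg fuel: N2 = O2*3.76*22.4 = 0.09825000*3.76*22.4 = 8.27501 Nm^3
Total per kg = 1.58480 + 1.23200 + 8.27501 = 11.09181 Nm^3
Total = 11.09181 * 2.6 = 28.84 Nm^3


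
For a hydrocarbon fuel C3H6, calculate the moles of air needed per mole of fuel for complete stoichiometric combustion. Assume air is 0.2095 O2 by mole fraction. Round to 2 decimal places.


Balanced combustion: C3H6 + 4.5 O2 -> 3 CO2 + 3 H2O
O2 needed = C + H/4 = 3 + 6/4 = 4.50 moles
Air moles = O2 / 0.2095 = 4.50 / 0.2095 = 21.48 moles air


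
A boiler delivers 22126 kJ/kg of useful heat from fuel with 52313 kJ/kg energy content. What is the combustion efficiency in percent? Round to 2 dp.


Efficiency = (Q_useful / Q_fuel) * 100
Efficiency = (22126 / 52313) * 100
Efficiency = 0.4230 * 100 = 42.30%


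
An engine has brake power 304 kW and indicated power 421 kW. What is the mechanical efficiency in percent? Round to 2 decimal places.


eta_mech = (BP / IP) * 100
Ratio = 304 / 421 = 0.7221
eta_mech = 0.7221 * 100 = 72.21%


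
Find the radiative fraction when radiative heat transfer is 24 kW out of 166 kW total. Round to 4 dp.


f_rad = Q_rad / Q_total
f_rad = 24 / 166 = 0.1446


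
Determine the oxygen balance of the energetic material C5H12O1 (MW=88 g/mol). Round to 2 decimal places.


OB = -1600 * (2C + H/2 - O) / MW
Inner = 2*5 + 12/2 - 1 = 15.00
OB = -1600 * 15.00 / 88 = -272.73%


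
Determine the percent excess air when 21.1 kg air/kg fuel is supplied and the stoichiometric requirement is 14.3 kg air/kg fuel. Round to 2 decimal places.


Excess air = actual - stoichiometric = 21.1 - 14.3 = 6.80 kg/kg fuel
Excess air % = (excess / stoich) * 100 = (6.80 / 14.3) * 100 = 47.55%


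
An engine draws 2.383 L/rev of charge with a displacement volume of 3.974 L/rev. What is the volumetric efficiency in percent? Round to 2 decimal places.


eta_v = (V_actual / V_disp) * 100
Ratio = 2.383 / 3.974 = 0.5996
eta_v = 0.5996 * 100 = 59.96%


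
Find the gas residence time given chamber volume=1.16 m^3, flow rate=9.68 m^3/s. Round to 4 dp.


tau = V / Q_flow
tau = 1.16 / 9.68 = 0.1198 s


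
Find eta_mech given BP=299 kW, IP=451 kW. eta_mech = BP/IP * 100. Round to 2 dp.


eta_mech = (BP / IP) * 100
Ratio = 299 / 451 = 0.6630
eta_mech = 0.6630 * 100 = 66.30%


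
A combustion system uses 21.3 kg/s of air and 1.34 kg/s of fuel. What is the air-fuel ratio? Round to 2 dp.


AFR = m_air / m_fuel
AFR = 21.3 / 1.34 = 15.90


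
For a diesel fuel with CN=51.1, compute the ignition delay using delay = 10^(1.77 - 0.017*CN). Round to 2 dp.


delay = 10^(1.77 - 0.017*CN)
Exponent = 1.77 - 0.017*51.1 = 0.9013
delay = 10^0.9013 = 7.97 ms


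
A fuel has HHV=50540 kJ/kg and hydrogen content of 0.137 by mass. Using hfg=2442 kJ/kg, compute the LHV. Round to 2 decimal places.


LHV = HHV - hfg * 9 * H
Water correction = 2442 * 9 * 0.137 = 3010.986 kJ/kg
LHV = 50540 - 3010.986 = 47529.01 kJ/kg


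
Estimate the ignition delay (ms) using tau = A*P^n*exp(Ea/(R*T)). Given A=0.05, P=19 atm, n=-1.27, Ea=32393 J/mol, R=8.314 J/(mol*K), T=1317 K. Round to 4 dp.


tau = A * P^n * exp(Ea/(R*T))
P^n = 19^(-1.27) = 0.02376747
Ea/(R*T) = 32393/(8.314*1317) = 2.958390
exp(Ea/(R*T)) = 19.266920
tau = 0.05 * 0.02376747 * 19.266920 = 0.0229 ms


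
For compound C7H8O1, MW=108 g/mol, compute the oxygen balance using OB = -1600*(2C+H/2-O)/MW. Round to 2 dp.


OB = -1600 * (2C + H/2 - O) / MW
Inner = 2*7 + 8/2 - 1 = 17.00
OB = -1600 * 17.00 / 108 = -251.85%


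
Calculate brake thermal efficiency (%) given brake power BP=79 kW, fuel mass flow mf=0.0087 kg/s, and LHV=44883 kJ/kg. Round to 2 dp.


eta_BTE = (BP / (mf * LHV)) * 100
Denominator = 0.0087 * 44883 = 390.4821 kW
eta_BTE = (79 / 390.4821) * 100 = 20.23%


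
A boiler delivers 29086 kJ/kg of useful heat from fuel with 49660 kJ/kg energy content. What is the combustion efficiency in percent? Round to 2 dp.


Efficiency = (Q_useful / Q_fuel) * 100
Efficiency = (29086 / 49660) * 100
Efficiency = 0.5857 * 100 = 58.57%


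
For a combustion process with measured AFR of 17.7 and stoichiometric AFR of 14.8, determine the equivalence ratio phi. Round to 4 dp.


phi = AFR_stoich / AFR_actual
phi = 14.8 / 17.7 = 0.8362


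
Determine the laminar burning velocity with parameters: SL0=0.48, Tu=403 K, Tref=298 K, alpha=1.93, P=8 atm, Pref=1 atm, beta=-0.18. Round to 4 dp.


SL = SL0 * (Tu/Tref)^alpha * (P/Pref)^beta
T ratio = 403/298 = 1.35234899
(T ratio)^alpha = 1.35234899^1.93 = 1.790611
(P/Pref)^beta = 8^(-0.18) = 0.687771
SL = 0.48 * 1.790611 * 0.687771 = 0.5911 m/s


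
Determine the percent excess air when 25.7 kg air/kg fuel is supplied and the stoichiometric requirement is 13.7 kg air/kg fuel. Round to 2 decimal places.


Excess air = actual - stoichiometric = 25.7 - 13.7 = 12.00 kg/kg fuel
Excess air % = (excess / stoich) * 100 = (12.00 / 13.7) * 100 = 87.59%


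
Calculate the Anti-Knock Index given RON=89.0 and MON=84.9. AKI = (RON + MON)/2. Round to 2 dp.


AKI = (RON + MON) / 2
AKI = (89.0 + 84.9) / 2
AKI = 173.9 / 2 = 86.95


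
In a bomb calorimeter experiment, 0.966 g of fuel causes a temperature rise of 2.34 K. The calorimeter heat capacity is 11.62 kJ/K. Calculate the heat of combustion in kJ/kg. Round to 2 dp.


Hc = C_cal * delta_T / m_fuel
Q_released = 11.62 * 2.34 = 27.1908 kJ
m_fuel = 0.966 g = 0.966/1000 kg = 0.000966 kg
Hc = 27.1908 / 0.000966 = 28147.83 kJ/kg


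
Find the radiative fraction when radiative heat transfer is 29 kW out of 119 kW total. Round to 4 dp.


f_rad = Q_rad / Q_total
f_rad = 29 / 119 = 0.2437


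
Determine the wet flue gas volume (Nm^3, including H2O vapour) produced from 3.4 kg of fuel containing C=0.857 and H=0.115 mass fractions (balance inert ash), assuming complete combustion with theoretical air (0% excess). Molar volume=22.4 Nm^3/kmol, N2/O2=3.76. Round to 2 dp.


Per kg fuel: CO2 = (C/12 kmol)*22.4 = (0.857/12)*22.4 = 1.59973 Nm^3
Per kg fuel: H2O = (H/2 kmol)*22.4 = (0.115/2)*22.4 = 1.28800 Nm^3
O2 needed per kg fuel = C/12 + H/4 = 0.857/12 + 0.115/4 = 0.10016667 kmol
Per kg fuel: N2 = O2*3.76*22.4 = 0.10016667*3.76*22.4 = 8.43644 Nm^3
Total per kg = 1.59973 + 1.28800 + 8.43644 = 11.32417 Nm^3
Total = 11.32417 * 3.4 = 38.50 Nm^3


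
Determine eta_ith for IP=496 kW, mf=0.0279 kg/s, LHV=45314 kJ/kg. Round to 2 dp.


eta_ith = (IP / (mf * LHV)) * 100
Denominator = 0.0279 * 45314 = 1264.2606 kW
eta_ith = (496 / 1264.2606) * 100 = 39.23%


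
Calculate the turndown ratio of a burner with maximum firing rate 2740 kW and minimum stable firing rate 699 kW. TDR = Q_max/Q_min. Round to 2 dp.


TDR = Q_max / Q_min
TDR = 2740 / 699 = 3.92


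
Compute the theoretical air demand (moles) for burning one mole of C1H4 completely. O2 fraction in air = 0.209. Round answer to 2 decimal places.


Balanced combustion: C1H4 + 2 O2 -> 1 CO2 + 2 H2O
O2 needed = C + H/4 = 1 + 4/4 = 2.00 moles
Air moles = O2 / 0.209 = 2.00 / 0.209 = 9.57 moles air


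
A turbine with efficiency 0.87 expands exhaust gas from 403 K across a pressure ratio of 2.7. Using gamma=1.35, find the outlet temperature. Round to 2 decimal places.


T_out = T_in * (1 - eta * (1 - PR^(-(gamma-1)/gamma)))
Exponent = -(1.35-1)/1.35 = -0.25925926
PR^exp = 2.7^(-0.25925926) = 0.77297411
Factor = 1 - 0.87*(1 - 0.77297411) = 0.80248748
T_out = 403 * 0.80248748 = 323.40 K


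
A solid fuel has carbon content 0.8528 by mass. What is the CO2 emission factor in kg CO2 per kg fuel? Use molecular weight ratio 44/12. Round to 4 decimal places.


EF = C_frac * (M_CO2 / M_C)
EF = 0.8528 * (44/12)
EF = 0.8528 * 3.666667 = 3.1269 kg_CO2/kg_fuel


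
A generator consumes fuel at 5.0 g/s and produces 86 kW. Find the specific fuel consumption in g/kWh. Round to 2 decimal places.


SFC = (mf / BP) * 3600
Rate = 5.0 / 86 = 0.058140 g/(s*kW)
SFC = 0.058140 * 3600 = 209.30 g/kWh


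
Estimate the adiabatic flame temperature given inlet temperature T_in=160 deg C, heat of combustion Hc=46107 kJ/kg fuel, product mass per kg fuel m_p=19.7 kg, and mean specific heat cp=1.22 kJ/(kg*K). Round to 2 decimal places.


T_ad = T_in + Hc / (m_p * cp)
Denominator = 19.7 * 1.22 = 24.0340
Temperature rise = 46107 / 24.0340 = 1918.41 K
T_ad = 160 + 1918.41 = 2078.41 deg C


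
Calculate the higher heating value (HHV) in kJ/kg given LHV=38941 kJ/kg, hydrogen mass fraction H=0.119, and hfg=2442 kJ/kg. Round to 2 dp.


HHV = LHV + hfg * 9 * H
Water addition = 2442 * 9 * 0.119 = 2615.382 kJ/kg
HHV = 38941 + 2615.382 = 41556.38 kJ/kg


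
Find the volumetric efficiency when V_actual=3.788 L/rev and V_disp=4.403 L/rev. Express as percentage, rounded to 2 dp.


eta_v = (V_actual / V_disp) * 100
Ratio = 3.788 / 4.403 = 0.8603
eta_v = 0.8603 * 100 = 86.03%


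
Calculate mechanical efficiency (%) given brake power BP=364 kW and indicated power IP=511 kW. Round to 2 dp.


eta_mech = (BP / IP) * 100
Ratio = 364 / 511 = 0.7123
eta_mech = 0.7123 * 100 = 71.23%


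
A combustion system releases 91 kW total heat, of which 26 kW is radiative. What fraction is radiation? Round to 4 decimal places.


f_rad = Q_rad / Q_total
f_rad = 26 / 91 = 0.2857


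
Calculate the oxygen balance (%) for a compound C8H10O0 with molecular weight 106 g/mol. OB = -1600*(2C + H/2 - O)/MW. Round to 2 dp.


OB = -1600 * (2C + H/2 - O) / MW
Inner = 2*8 + 10/2 - 0 = 21.00
OB = -1600 * 21.00 / 106 = -316.98%


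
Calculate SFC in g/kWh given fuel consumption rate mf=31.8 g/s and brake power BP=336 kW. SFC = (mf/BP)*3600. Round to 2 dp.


SFC = (mf / BP) * 3600
Rate = 31.8 / 336 = 0.094643 g/(s*kW)
SFC = 0.094643 * 3600 = 340.71 g/kWh


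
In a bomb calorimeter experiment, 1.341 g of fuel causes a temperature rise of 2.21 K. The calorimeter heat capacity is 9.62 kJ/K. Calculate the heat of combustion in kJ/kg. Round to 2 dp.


Hc = C_cal * delta_T / m_fuel
Q_released = 9.62 * 2.21 = 21.2602 kJ
m_fuel = 1.341 g = 1.341/1000 kg = 0.001341 kg
Hc = 21.2602 / 0.001341 = 15853.99 kJ/kg


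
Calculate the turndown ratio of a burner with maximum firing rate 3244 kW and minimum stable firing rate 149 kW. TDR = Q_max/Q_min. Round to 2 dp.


TDR = Q_max / Q_min
TDR = 3244 / 149 = 21.77


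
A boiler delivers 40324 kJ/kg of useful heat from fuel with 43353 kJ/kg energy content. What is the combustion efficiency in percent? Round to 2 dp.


Efficiency = (Q_useful / Q_fuel) * 100
Efficiency = (40324 / 43353) * 100
Efficiency = 0.9301 * 100 = 93.01%


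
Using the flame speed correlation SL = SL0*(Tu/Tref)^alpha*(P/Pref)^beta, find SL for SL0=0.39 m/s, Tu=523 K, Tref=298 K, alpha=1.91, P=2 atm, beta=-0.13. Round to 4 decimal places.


SL = SL0 * (Tu/Tref)^alpha * (P/Pref)^beta
T ratio = 523/298 = 1.75503356
(T ratio)^alpha = 1.75503356^1.91 = 2.928095
(P/Pref)^beta = 2^(-0.13) = 0.913831
SL = 0.39 * 2.928095 * 0.913831 = 1.0436 m/s
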